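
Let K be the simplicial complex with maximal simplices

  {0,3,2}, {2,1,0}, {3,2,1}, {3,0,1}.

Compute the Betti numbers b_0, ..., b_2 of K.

b_0 = 1, b_1 = 0, b_2 = 1.

Fix the vertex order 0 < 1 < 2 < 3 and write every simplex with vertices in increasing order. Then dim K = 2 and the simplices of K are:

  0-simplices (4): [0], [1], [2], [3]
  1-simplices (6): [0,1], [0,2], [0,3], [1,2], [1,3], [2,3]
  2-simplices (4): [0,1,2], [0,1,3], [0,2,3], [1,2,3]

so the chain groups are C_0 ≅ Z^4, C_1 ≅ Z^6, C_2 ≅ Z^4.

∂_1: C_1 → C_0 maps an edge to its endpoints' difference, ∂[p,q] = q − p.
This gives a 4×6 integer matrix of rank 3; reducing to Smith normal form yields diagonal entries (1,1,1).

The boundary map ∂_2: C_2 → C_1 maps a triangle to the signed sum of its edges. For instance
  ∂[0,2,3] = [2,3] − [0,3] + [0,2],
  ∂[0,1,3] = [1,3] − [0,3] + [0,1].
The resulting 6×4 matrix has rank 3, and its Smith normal form has invariant factors (1,1,1).

Computing H_k = (kernel of ∂_k) / (image of ∂_{k+1}):

  H_0: rank C_0 − rank ∂_1 = 4 − 3 = 1, and the invariant factors of ∂_1 are all 1, so H_0 ≅ Z.
  H_1: rank ker ∂_1 − rank ∂_2 = (6 − 3) − 3 = 0, and the invariant factors of ∂_2 are all 1, so H_1 ≅ 0.
  H_2: rank ker ∂_2 − rank ∂_3 = (4 − 3) − 0 = 1, and there is no ∂_3, so H_2 ≅ Z.

Hence the Betti numbers are b_0 = 1, b_1 = 0, b_2 = 1.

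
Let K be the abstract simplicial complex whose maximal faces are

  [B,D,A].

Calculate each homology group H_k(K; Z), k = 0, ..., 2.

Fix the vertex order A < B < D and write every simplex with vertices in increasing order. Then dim K = 2 and the simplices of K are:

  0-simplices (3): A, B, D
  1-simplices (3): AB, AD, BD
  2-simplices (1): ABD

Hence C_0 ≅ Z^3, C_1 ≅ Z^3, C_2 ≅ Z^1.

Boundary ∂_1: C_1 → C_0 maps an edge to its endpoints' difference, ∂[p,q] = q − p. For instance
  ∂AD = D − A.
The 3×3 boundary matrix has rank 2 and Smith normal form diag(1,1).

∂_2: C_2 → C_1 sends each 2-simplex [p,q,r] to [q,r] − [p,r] + [p,q]. For instance
  ∂ABD = BD − AD + AB.
The resulting 3×1 matrix has rank 1, and its Smith normal form has invariant factors (1).

Now H_k = ker ∂_k / im ∂_{k+1}, so:

  H_0: rank C_0 − rank ∂_1 = 3 − 2 = 1, and the invariant factors of ∂_1 are all 1, so H_0 ≅ Z.
  H_1: rank ker ∂_1 − rank ∂_2 = (3 − 2) − 1 = 0, and the invariant factors of ∂_2 are all 1, so H_1 ≅ 0.
  H_2: rank ker ∂_2 − rank ∂_3 = (1 − 1) − 0 = 0, and there is no ∂_3, so H_2 ≅ 0.

As a check, the Euler characteristic is 3 − 3 + 1 = 1, which agrees with 1 − 0 + 0 = 1.

H_0 = Z,  H_1 = 0,  H_2 = 0.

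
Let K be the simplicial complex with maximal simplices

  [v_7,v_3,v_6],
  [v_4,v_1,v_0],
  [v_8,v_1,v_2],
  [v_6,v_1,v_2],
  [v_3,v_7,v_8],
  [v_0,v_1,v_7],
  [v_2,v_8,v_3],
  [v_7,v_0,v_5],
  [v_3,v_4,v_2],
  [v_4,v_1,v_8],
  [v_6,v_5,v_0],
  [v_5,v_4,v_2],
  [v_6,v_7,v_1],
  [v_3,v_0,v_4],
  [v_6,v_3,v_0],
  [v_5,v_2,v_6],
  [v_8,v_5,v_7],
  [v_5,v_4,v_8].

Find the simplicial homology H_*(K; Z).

Fix the vertex order v_0 < v_1 < v_2 < v_3 < v_4 < v_5 < v_6 < v_7 < v_8 and write every simplex with vertices in increasing order. Then dim K = 2 and the simplices of K are:

  0-simplices (9): [v_0], [v_1], [v_2], [v_3], [v_4], [v_5], [v_6], [v_7], [v_8]
  1-simplices (27): (27 of them)
  2-simplices (18): (18 of them)

giving chain groups C_0 ≅ Z^9, C_1 ≅ Z^27, C_2 ≅ Z^18.

Boundary ∂_1: C_1 → C_0 is given by ∂[p,q] = [q] − [p].
This gives a 9×27 integer matrix of rank 8; reducing to Smith normal form yields diagonal entries (1,1,1,1,1,1,1,1).

∂_2: C_2 → C_1 acts by ∂[p,q,r] = [q,r] − [p,r] + [p,q]. For instance
  ∂[v_3,v_6,v_7] = [v_6,v_7] − [v_3,v_7] + [v_3,v_6],
  ∂[v_5,v_7,v_8] = [v_7,v_8] − [v_5,v_8] + [v_5,v_7].
As a 27×18 matrix over Z this has rank 18, with invariant factors (1,1,1,1,1,1,1,1,1,1,1,1,1,1,1,1,1,2).

Reading off H_k = ker ∂_k / im ∂_{k+1}:

  H_0: rank C_0 − rank ∂_1 = 9 − 8 = 1, and the invariant factors of ∂_1 are all 1, so H_0 = Z.
  H_1: rank ker ∂_1 − rank ∂_2 = (27 − 8) − 18 = 1, and ∂_2 has invariant factor 2 > 1, so H_1 = Z ⊕ Z/2.
  H_2: rank ker ∂_2 − rank ∂_3 = (18 − 18) − 0 = 0, and there is no ∂_3, so H_2 = 0.

H_0 ≅ Z,  H_1 ≅ Z ⊕ Z/2,  H_2 = 0.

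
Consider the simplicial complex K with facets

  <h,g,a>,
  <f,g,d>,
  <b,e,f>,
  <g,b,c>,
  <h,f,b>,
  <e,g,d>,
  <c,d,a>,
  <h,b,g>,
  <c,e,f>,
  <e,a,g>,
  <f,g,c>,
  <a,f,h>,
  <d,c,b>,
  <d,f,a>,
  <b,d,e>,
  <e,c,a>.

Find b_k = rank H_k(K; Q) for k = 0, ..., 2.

b_0 = 1, b_1 = 2, b_2 = 1.

We work with the vertex ordering a < b < c < d < e < f < g < h. The simplices of K, each written with vertices in increasing order, are:

  0-simplices (8): a, b, c, d, e, f, g, h
  1-simplices (24): ac, ad, ae, af, ag, ah, bc, bd, be, bf, bg, bh, cd, ce, cf, cg, de, df, dg, ef, eg, fg, fh, gh
  2-simplices (16): acd, ace, adf, aeg, afh, agh, bcd, bcg, bde, bef, bfh, bgh, cef, cfg, deg, dfg

giving chain groups C_0 ≅ Z^8, C_1 ≅ Z^24, C_2 ≅ Z^16.

The boundary map ∂_1: C_1 → C_0 is given by ∂[p,q] = [q] − [p]. For instance
  ∂ah = h − a.
This gives a 8×24 integer matrix of rank 7; reducing to Smith normal form yields diagonal entries (1,1,1,1,1,1,1).

The boundary map ∂_2: C_2 → C_1 sends each 2-simplex [p,q,r] to [q,r] − [p,r] + [p,q]. For instance
  ∂adf = df − af + ad,
  ∂acd = cd − ad + ac.
The resulting 24×16 matrix has rank 15, and its Smith normal form has invariant factors (1,1,1,1,1,1,1,1,1,1,1,1,1,1,1).

Computing H_k = (kernel of ∂_k) / (image of ∂_{k+1}):

  H_0: rank C_0 − rank ∂_1 = 8 − 7 = 1, and the invariant factors of ∂_1 are all 1, so H_0 = Z.
  H_1: rank ker ∂_1 − rank ∂_2 = (24 − 7) − 15 = 2, and the invariant factors of ∂_2 are all 1, so H_1 = Z^2.
  H_2: rank ker ∂_2 − rank ∂_3 = (16 − 15) − 0 = 1, and there is no ∂_3, so H_2 = Z.

(K is a triangulation of the torus T^2.)

Hence the Betti numbers are b_0 = 1, b_1 = 2, b_2 = 1.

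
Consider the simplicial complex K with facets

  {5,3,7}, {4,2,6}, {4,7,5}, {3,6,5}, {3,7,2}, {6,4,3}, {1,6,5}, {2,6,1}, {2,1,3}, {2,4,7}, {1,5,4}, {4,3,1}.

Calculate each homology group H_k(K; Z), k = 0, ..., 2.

Order the vertices as 1 < 2 < 3 < 4 < 5 < 6 < 7. Listing each simplex with vertices in this order, K has dimension 2 with simplices:

  0-simplices (7): [1], [2], [3], [4], [5], [6], [7]
  1-simplices (18): [1,2], [1,3], [1,4], [1,5], [1,6], [2,3], [2,4], [2,6], [2,7], [3,4], [3,5], [3,6], [3,7], [4,5], [4,6], [4,7], [5,6], [5,7]
  2-simplices (12): [1,2,3], [1,2,6], [1,3,4], [1,4,5], [1,5,6], [2,3,7], [2,4,6], [2,4,7], [3,4,6], [3,5,6], [3,5,7], [4,5,7]

so the chain groups are C_0 ≅ Z^7, C_1 ≅ Z^18, C_2 ≅ Z^12.

∂_1: C_1 → C_0 is given by ∂[p,q] = [q] − [p].
The 7×18 boundary matrix has rank 6 and Smith normal form diag(1,1,1,1,1,1).

Boundary ∂_2: C_2 → C_1 acts by ∂[p,q,r] = [q,r] − [p,r] + [p,q]. For instance
  ∂[2,4,7] = [4,7] − [2,7] + [2,4],
  ∂[4,5,7] = [5,7] − [4,7] + [4,5].
The resulting 18×12 matrix has rank 12, and its Smith normal form has invariant factors (1,1,1,1,1,1,1,1,1,1,1,2).

Now H_k = ker ∂_k / im ∂_{k+1}, so:

  H_0: rank C_0 − rank ∂_1 = 7 − 6 = 1, and the invariant factors of ∂_1 are all 1, so H_0 = Z.
  H_1: rank ker ∂_1 − rank ∂_2 = (18 − 6) − 12 = 0, and ∂_2 has invariant factor 2 > 1, so H_1 = Z/2.
  H_2: rank ker ∂_2 − rank ∂_3 = (12 − 12) − 0 = 0, and there is no ∂_3, so H_2 = 0.

H_0 = Z,  H_1 = Z/2,  H_2 = 0.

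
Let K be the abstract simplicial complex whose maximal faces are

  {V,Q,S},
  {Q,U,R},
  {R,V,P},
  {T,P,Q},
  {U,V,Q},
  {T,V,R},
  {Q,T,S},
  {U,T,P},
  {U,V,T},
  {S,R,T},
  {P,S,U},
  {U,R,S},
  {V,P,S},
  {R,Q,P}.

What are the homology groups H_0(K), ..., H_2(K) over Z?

H_0 ≅ Z,  H_1 ≅ Z^2,  H_2 ≅ Z.

Order the vertices as P < Q < R < S < T < U < V. Listing each simplex with vertices in this order, K has dimension 2 with simplices:

  0-simplices (7): P, Q, R, S, T, U, V
  1-simplices (21): PQ, PR, PS, PT, PU, PV, QR, QS, QT, QU, QV, RS, RT, RU, RV, ST, SU, SV, TU, TV, UV
  2-simplices (14): PQR, PQT, PRV, PSU, PSV, PTU, QRU, QST, QSV, QUV, RST, RSU, RTV, TUV

Hence C_0 ≅ Z^7, C_1 ≅ Z^21, C_2 ≅ Z^14.

The boundary map ∂_1: C_1 → C_0 sends each edge [p,q] (with p < q) to q − p.
This gives a 7×21 integer matrix of rank 6; reducing to Smith normal form yields diagonal entries (1,1,1,1,1,1).

The boundary map ∂_2: C_2 → C_1 acts by ∂[p,q,r] = [q,r] − [p,r] + [p,q]. For instance
  ∂RSU = SU − RU + RS,
  ∂QST = ST − QT + QS.
The 21×14 boundary matrix has rank 13 and Smith normal form diag(1,1,1,1,1,1,1,1,1,1,1,1,1).

Reading off H_k = ker ∂_k / im ∂_{k+1}:

  H_0: rank C_0 − rank ∂_1 = 7 − 6 = 1, and the invariant factors of ∂_1 are all 1, so H_0 = Z.
  H_1: rank ker ∂_1 − rank ∂_2 = (21 − 6) − 13 = 2, and the invariant factors of ∂_2 are all 1, so H_1 = Z^2.
  H_2: rank ker ∂_2 − rank ∂_3 = (14 − 13) − 0 = 1, and there is no ∂_3, so H_2 = Z.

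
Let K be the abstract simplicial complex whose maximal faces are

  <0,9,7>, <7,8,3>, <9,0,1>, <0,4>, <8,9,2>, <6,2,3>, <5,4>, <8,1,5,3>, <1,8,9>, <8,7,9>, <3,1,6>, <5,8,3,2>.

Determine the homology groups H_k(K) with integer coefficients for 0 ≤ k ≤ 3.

H_0 = Z,  H_1 = Z,  H_2 = 0,  H_3 = 0.

We work with the vertex ordering 0 < 1 < 2 < 3 < 4 < 5 < 6 < 7 < 8 < 9. The simplices of K, each written with vertices in increasing order, are:

  0-simplices (10): [0], [1], [2], [3], [4], [5], [6], [7], [8], [9]
  1-simplices (23): [0,1], [0,4], [0,7], [0,9], [1,3], [1,5], [1,6], [1,8], [1,9], [2,3], [2,5], [2,6], [2,8], [2,9], [3,5], [3,6], [3,7], [3,8], [4,5], [5,8], [7,8], [7,9], [8,9]
  2-simplices (15): [0,1,9], [0,7,9], [1,3,5], [1,3,6], [1,3,8], [1,5,8], [1,8,9], [2,3,5], [2,3,6], [2,3,8], [2,5,8], [2,8,9], [3,5,8], [3,7,8], [7,8,9]
  3-simplices (2): [1,3,5,8], [2,3,5,8]

so the chain groups are C_0 ≅ Z^10, C_1 ≅ Z^23, C_2 ≅ Z^15, C_3 ≅ Z^2.

∂_1: C_1 → C_0 is given by ∂[p,q] = [q] − [p]. For instance
  ∂[8,9] = [9] − [8].
This gives a 10×23 integer matrix of rank 9; reducing to Smith normal form yields diagonal entries (1,1,1,1,1,1,1,1,1).

∂_2: C_2 → C_1 maps a triangle to the signed sum of its edges. For instance
  ∂[0,1,9] = [1,9] − [0,9] + [0,1],
  ∂[0,7,9] = [7,9] − [0,9] + [0,7].
As a 23×15 matrix over Z this has rank 13, with invariant factors (1,1,1,1,1,1,1,1,1,1,1,1,1).

Boundary ∂_3: C_3 → C_2 sends each 3-simplex σ to the alternating sum Σ_i (−1)^i (σ with its i-th vertex removed). For instance
  ∂[2,3,5,8] = [3,5,8] − [2,5,8] + [2,3,8] − [2,3,5],
  ∂[1,3,5,8] = [3,5,8] − [1,5,8] + [1,3,8] − [1,3,5].
The 15×2 boundary matrix has rank 2 and Smith normal form diag(1,1).

From H_k ≅ ker(∂_k) / im(∂_{k+1}) we obtain:

  H_0: rank C_0 − rank ∂_1 = 10 − 9 = 1, and the invariant factors of ∂_1 are all 1, so H_0 = Z.
  H_1: rank ker ∂_1 − rank ∂_2 = (23 − 9) − 13 = 1, and the invariant factors of ∂_2 are all 1, so H_1 = Z.
  H_2: rank ker ∂_2 − rank ∂_3 = (15 − 13) − 2 = 0, and the invariant factors of ∂_3 are all 1, so H_2 = 0.
  H_3: rank ker ∂_3 − rank ∂_4 = (2 − 2) − 0 = 0, and there is no ∂_4, so H_3 = 0.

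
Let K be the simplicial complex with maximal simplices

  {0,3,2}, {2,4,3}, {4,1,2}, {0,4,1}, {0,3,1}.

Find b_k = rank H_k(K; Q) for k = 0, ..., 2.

Fix the vertex order 0 < 1 < 2 < 3 < 4 and write every simplex with vertices in increasing order. Then dim K = 2 and the simplices of K are:

  0-simplices (5): [0], [1], [2], [3], [4]
  1-simplices (10): [0,1], [0,2], [0,3], [0,4], [1,2], [1,3], [1,4], [2,3], [2,4], [3,4]
  2-simplices (5): [0,1,3], [0,1,4], [0,2,3], [1,2,4], [2,3,4]

Hence C_0 ≅ Z^5, C_1 ≅ Z^10, C_2 ≅ Z^5.

The boundary map ∂_1: C_1 → C_0 sends each edge [p,q] (with p < q) to q − p.
The 5×10 boundary matrix has rank 4 and Smith normal form diag(1,1,1,1).

The boundary map ∂_2: C_2 → C_1 sends each 2-simplex [p,q,r] to [q,r] − [p,r] + [p,q]. For instance
  ∂[1,2,4] = [2,4] − [1,4] + [1,2],
  ∂[2,3,4] = [3,4] − [2,4] + [2,3].
The resulting 10×5 matrix has rank 5, and its Smith normal form has invariant factors (1,1,1,1,1).

Computing H_k = (kernel of ∂_k) / (image of ∂_{k+1}):

  H_0: rank C_0 − rank ∂_1 = 5 − 4 = 1, and the invariant factors of ∂_1 are all 1, so H_0 = Z.
  H_1: rank ker ∂_1 − rank ∂_2 = (10 − 4) − 5 = 1, and the invariant factors of ∂_2 are all 1, so H_1 = Z.
  H_2: rank ker ∂_2 − rank ∂_3 = (5 − 5) − 0 = 0, and there is no ∂_3, so H_2 = 0.

As a check, the Euler characteristic is 5 − 10 + 5 = 0, which agrees with 1 − 1 + 0 = 0.

Hence the Betti numbers are b_0 = 1, b_1 = 1, b_2 = 0.

b_0 = 1, b_1 = 1, b_2 = 0.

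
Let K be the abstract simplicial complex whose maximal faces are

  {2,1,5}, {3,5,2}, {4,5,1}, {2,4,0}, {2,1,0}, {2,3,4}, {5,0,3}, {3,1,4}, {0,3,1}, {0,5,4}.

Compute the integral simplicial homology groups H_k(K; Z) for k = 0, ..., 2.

Take the total order 0 < 1 < 2 < 3 < 4 < 5 on the vertex set. Then K (dimension 2) consists of the simplices:

  0-simplices (6): [0], [1], [2], [3], [4], [5]
  1-simplices (15): [0,1], [0,2], [0,3], [0,4], [0,5], [1,2], [1,3], [1,4], [1,5], [2,3], [2,4], [2,5], [3,4], [3,5], [4,5]
  2-simplices (10): [0,1,2], [0,1,3], [0,2,4], [0,3,5], [0,4,5], [1,2,5], [1,3,4], [1,4,5], [2,3,4], [2,3,5]

Hence C_0 ≅ Z^6, C_1 ≅ Z^15, C_2 ≅ Z^10.

The boundary map ∂_1: C_1 → C_0 is given by ∂[p,q] = [q] − [p]. For instance
  ∂[2,5] = [5] − [2].
This gives a 6×15 integer matrix of rank 5; reducing to Smith normal form yields diagonal entries (1,1,1,1,1).

The boundary map ∂_2: C_2 → C_1 sends each 2-simplex [p,q,r] to [q,r] − [p,r] + [p,q]. For instance
  ∂[1,4,5] = [4,5] − [1,5] + [1,4],
  ∂[0,1,3] = [1,3] − [0,3] + [0,1].
This gives a 15×10 integer matrix of rank 10; reducing to Smith normal form yields diagonal entries (1,1,1,1,1,1,1,1,1,2).

Reading off H_k = ker ∂_k / im ∂_{k+1}:

  H_0: rank C_0 − rank ∂_1 = 6 − 5 = 1, and the invariant factors of ∂_1 are all 1, so H_0 ≅ Z.
  H_1: rank ker ∂_1 − rank ∂_2 = (15 − 5) − 10 = 0, and ∂_2 has invariant factor 2 > 1, so H_1 ≅ Z/2.
  H_2: rank ker ∂_2 − rank ∂_3 = (10 − 10) − 0 = 0, and there is no ∂_3, so H_2 ≅ 0.

H_0 = Z,  H_1 = Z/2,  H_2 = 0.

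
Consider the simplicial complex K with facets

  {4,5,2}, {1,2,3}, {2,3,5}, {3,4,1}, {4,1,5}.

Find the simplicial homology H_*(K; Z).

Take the total order 1 < 2 < 3 < 4 < 5 on the vertex set. Then K (dimension 2) consists of the simplices:

  0-simplices (5): [1], [2], [3], [4], [5]
  1-simplices (10): [1,2], [1,3], [1,4], [1,5], [2,3], [2,4], [2,5], [3,4], [3,5], [4,5]
  2-simplices (5): [1,2,3], [1,3,4], [1,4,5], [2,3,5], [2,4,5]

Hence C_0 ≅ Z^5, C_1 ≅ Z^10, C_2 ≅ Z^5.

∂_1: C_1 → C_0 maps an edge to its endpoints' difference, ∂[p,q] = q − p.
As a 5×10 matrix over Z this has rank 4, with invariant factors (1,1,1,1).

∂_2: C_2 → C_1 acts by ∂[p,q,r] = [q,r] − [p,r] + [p,q]. For instance
  ∂[1,3,4] = [3,4] − [1,4] + [1,3],
  ∂[2,3,5] = [3,5] − [2,5] + [2,3].
The 10×5 boundary matrix has rank 5 and Smith normal form diag(1,1,1,1,1).

Now H_k = ker ∂_k / im ∂_{k+1}, so:

  H_0: rank C_0 − rank ∂_1 = 5 − 4 = 1, and the invariant factors of ∂_1 are all 1, so H_0 = Z.
  H_1: rank ker ∂_1 − rank ∂_2 = (10 − 4) − 5 = 1, and the invariant factors of ∂_2 are all 1, so H_1 = Z.
  H_2: rank ker ∂_2 − rank ∂_3 = (5 − 5) − 0 = 0, and there is no ∂_3, so H_2 = 0.

H_0 = Z,  H_1 = Z,  H_2 = 0.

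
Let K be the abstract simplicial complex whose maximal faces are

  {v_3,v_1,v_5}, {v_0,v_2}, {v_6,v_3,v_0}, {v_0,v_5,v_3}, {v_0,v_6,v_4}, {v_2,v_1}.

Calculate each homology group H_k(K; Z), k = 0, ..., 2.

H_0 = Z,  H_1 = Z,  H_2 = 0.

Take the total order v_0 < v_1 < v_2 < v_3 < v_4 < v_5 < v_6 on the vertex set. Then K (dimension 2) consists of the simplices:

  0-simplices (7): [v_0], [v_1], [v_2], [v_3], [v_4], [v_5], [v_6]
  1-simplices (11): [v_0,v_2], [v_0,v_3], [v_0,v_4], [v_0,v_5], [v_0,v_6], [v_1,v_2], [v_1,v_3], [v_1,v_5], [v_3,v_5], [v_3,v_6], [v_4,v_6]
  2-simplices (4): [v_0,v_3,v_5], [v_0,v_3,v_6], [v_0,v_4,v_6], [v_1,v_3,v_5]

so the chain groups are C_0 ≅ Z^7, C_1 ≅ Z^11, C_2 ≅ Z^4.

The boundary map ∂_1: C_1 → C_0 maps an edge to its endpoints' difference, ∂[p,q] = q − p.
The 7×11 boundary matrix has rank 6 and Smith normal form diag(1,1,1,1,1,1).

The boundary map ∂_2: C_2 → C_1 maps a triangle to the signed sum of its edges. For instance
  ∂[v_0,v_4,v_6] = [v_4,v_6] − [v_0,v_6] + [v_0,v_4],
  ∂[v_0,v_3,v_5] = [v_3,v_5] − [v_0,v_5] + [v_0,v_3].
The 11×4 boundary matrix has rank 4 and Smith normal form diag(1,1,1,1).

Reading off H_k = ker ∂_k / im ∂_{k+1}:

  H_0: rank C_0 − rank ∂_1 = 7 − 6 = 1, and the invariant factors of ∂_1 are all 1, so H_0 ≅ Z.
  H_1: rank ker ∂_1 − rank ∂_2 = (11 − 6) − 4 = 1, and the invariant factors of ∂_2 are all 1, so H_1 ≅ Z.
  H_2: rank ker ∂_2 − rank ∂_3 = (4 − 4) − 0 = 0, and there is no ∂_3, so H_2 ≅ 0.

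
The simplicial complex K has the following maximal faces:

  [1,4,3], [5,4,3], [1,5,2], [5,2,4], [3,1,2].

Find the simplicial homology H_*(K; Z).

Order the vertices as 1 < 2 < 3 < 4 < 5. Listing each simplex with vertices in this order, K has dimension 2 with simplices:

  0-simplices (5): [1], [2], [3], [4], [5]
  1-simplices (10): [1,2], [1,3], [1,4], [1,5], [2,3], [2,4], [2,5], [3,4], [3,5], [4,5]
  2-simplices (5): [1,2,3], [1,2,5], [1,3,4], [2,4,5], [3,4,5]

giving chain groups C_0 ≅ Z^5, C_1 ≅ Z^10, C_2 ≅ Z^5.

Boundary ∂_1: C_1 → C_0 sends each edge [p,q] (with p < q) to q − p. For instance
  ∂[1,5] = [5] − [1].
This gives a 5×10 integer matrix of rank 4; reducing to Smith normal form yields diagonal entries (1,1,1,1).

The boundary map ∂_2: C_2 → C_1 maps a triangle to the signed sum of its edges. For instance
  ∂[2,4,5] = [4,5] − [2,5] + [2,4],
  ∂[1,2,5] = [2,5] − [1,5] + [1,2].
As a 10×5 matrix over Z this has rank 5, with invariant factors (1,1,1,1,1).

Computing H_k = (kernel of ∂_k) / (image of ∂_{k+1}):

  H_0: rank C_0 − rank ∂_1 = 5 − 4 = 1, and the invariant factors of ∂_1 are all 1, so H_0 = Z.
  H_1: rank ker ∂_1 − rank ∂_2 = (10 − 4) − 5 = 1, and the invariant factors of ∂_2 are all 1, so H_1 = Z.
  H_2: rank ker ∂_2 − rank ∂_3 = (5 − 5) − 0 = 0, and there is no ∂_3, so H_2 = 0.

(K is a triangulation of the Möbius band.)

H_0 = Z,  H_1 = Z,  H_2 = 0.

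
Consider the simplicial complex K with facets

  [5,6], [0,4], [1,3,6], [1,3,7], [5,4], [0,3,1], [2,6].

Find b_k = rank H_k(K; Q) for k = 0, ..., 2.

b_0 = 1, b_1 = 1, b_2 = 0.

Order the vertices as 0 < 1 < 2 < 3 < 4 < 5 < 6 < 7. Listing each simplex with vertices in this order, K has dimension 2 with simplices:

  0-simplices (8): [0], [1], [2], [3], [4], [5], [6], [7]
  1-simplices (11): [0,1], [0,3], [0,4], [1,3], [1,6], [1,7], [2,6], [3,6], [3,7], [4,5], [5,6]
  2-simplices (3): [0,1,3], [1,3,6], [1,3,7]

so the chain groups are C_0 ≅ Z^8, C_1 ≅ Z^11, C_2 ≅ Z^3.

Boundary ∂_1: C_1 → C_0 is given by ∂[p,q] = [q] − [p]. For instance
  ∂[0,1] = [1] − [0].
This gives a 8×11 integer matrix of rank 7; reducing to Smith normal form yields diagonal entries (1,1,1,1,1,1,1).

The boundary map ∂_2: C_2 → C_1 acts by ∂[p,q,r] = [q,r] − [p,r] + [p,q]. For instance
  ∂[1,3,6] = [3,6] − [1,6] + [1,3],
  ∂[1,3,7] = [3,7] − [1,7] + [1,3].
This gives a 11×3 integer matrix of rank 3; reducing to Smith normal form yields diagonal entries (1,1,1).

From H_k ≅ ker(∂_k) / im(∂_{k+1}) we obtain:

  H_0: rank C_0 − rank ∂_1 = 8 − 7 = 1, and the invariant factors of ∂_1 are all 1, so H_0 = Z.
  H_1: rank ker ∂_1 − rank ∂_2 = (11 − 7) − 3 = 1, and the invariant factors of ∂_2 are all 1, so H_1 = Z.
  H_2: rank ker ∂_2 − rank ∂_3 = (3 − 3) − 0 = 0, and there is no ∂_3, so H_2 = 0.

Hence the Betti numbers are b_0 = 1, b_1 = 1, b_2 = 0.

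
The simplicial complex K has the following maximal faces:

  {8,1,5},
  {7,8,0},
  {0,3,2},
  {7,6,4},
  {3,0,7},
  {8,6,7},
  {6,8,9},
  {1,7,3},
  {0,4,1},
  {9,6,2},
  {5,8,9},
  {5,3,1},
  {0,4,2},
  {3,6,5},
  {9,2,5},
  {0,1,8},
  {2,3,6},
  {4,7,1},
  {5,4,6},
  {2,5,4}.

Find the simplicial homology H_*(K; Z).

Take the total order 0 < 1 < 2 < 3 < 4 < 5 < 6 < 7 < 8 < 9 on the vertex set. Then K (dimension 2) consists of the simplices:

  0-simplices (10): [0], [1], [2], [3], [4], [5], [6], [7], [8], [9]
  1-simplices (30): (30 of them)
  2-simplices (20): (20 of them)

giving chain groups C_0 ≅ Z^10, C_1 ≅ Z^30, C_2 ≅ Z^20.

The boundary map ∂_1: C_1 → C_0 maps an edge to its endpoints' difference, ∂[p,q] = q − p. For instance
  ∂[1,4] = [4] − [1].
The resulting 10×30 matrix has rank 9, and its Smith normal form has invariant factors (1,1,1,1,1,1,1,1,1).

Boundary ∂_2: C_2 → C_1 maps a triangle to the signed sum of its edges. For instance
  ∂[2,5,9] = [5,9] − [2,9] + [2,5],
  ∂[5,8,9] = [8,9] − [5,9] + [5,8].
The resulting 30×20 matrix has rank 20, and its Smith normal form has invariant factors (1,1,1,1,1,1,1,1,1,1,1,1,1,1,1,1,1,1,1,2).

Reading off H_k = ker ∂_k / im ∂_{k+1}:

  H_0: rank C_0 − rank ∂_1 = 10 − 9 = 1, and the invariant factors of ∂_1 are all 1, so H_0 = Z.
  H_1: rank ker ∂_1 − rank ∂_2 = (30 − 9) − 20 = 1, and ∂_2 has invariant factor 2 > 1, so H_1 = Z ⊕ Z_2.
  H_2: rank ker ∂_2 − rank ∂_3 = (20 − 20) − 0 = 0, and there is no ∂_3, so H_2 = 0.

(K is a triangulation of the Klein bottle.)

H_0 ≅ Z,  H_1 ≅ Z ⊕ Z_2,  H_2 = 0.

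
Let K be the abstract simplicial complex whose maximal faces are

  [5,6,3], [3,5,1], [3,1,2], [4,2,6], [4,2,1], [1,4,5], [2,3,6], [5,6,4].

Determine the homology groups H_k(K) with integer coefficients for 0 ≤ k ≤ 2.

Order the vertices as 1 < 2 < 3 < 4 < 5 < 6. Listing each simplex with vertices in this order, K has dimension 2 with simplices:

  0-simplices (6): [1], [2], [3], [4], [5], [6]
  1-simplices (12): [1,2], [1,3], [1,4], [1,5], [2,3], [2,4], [2,6], [3,5], [3,6], [4,5], [4,6], [5,6]
  2-simplices (8): [1,2,3], [1,2,4], [1,3,5], [1,4,5], [2,3,6], [2,4,6], [3,5,6], [4,5,6]

Hence C_0 ≅ Z^6, C_1 ≅ Z^12, C_2 ≅ Z^8.

Boundary ∂_1: C_1 → C_0 is given by ∂[p,q] = [q] − [p]. For instance
  ∂[4,5] = [5] − [4].
As a 6×12 matrix over Z this has rank 5, with invariant factors (1,1,1,1,1).

∂_2: C_2 → C_1 acts by ∂[p,q,r] = [q,r] − [p,r] + [p,q]. For instance
  ∂[4,5,6] = [5,6] − [4,6] + [4,5],
  ∂[1,3,5] = [3,5] − [1,5] + [1,3].
As a 12×8 matrix over Z this has rank 7, with invariant factors (1,1,1,1,1,1,1).

From H_k ≅ ker(∂_k) / im(∂_{k+1}) we obtain:

  H_0: rank C_0 − rank ∂_1 = 6 − 5 = 1, and the invariant factors of ∂_1 are all 1, so H_0 = Z.
  H_1: rank ker ∂_1 − rank ∂_2 = (12 − 5) − 7 = 0, and the invariant factors of ∂_2 are all 1, so H_1 = 0.
  H_2: rank ker ∂_2 − rank ∂_3 = (8 − 7) − 0 = 1, and there is no ∂_3, so H_2 = Z.

(K is a triangulation of the 2-sphere S^2.)

H_0 ≅ Z,  H_1 = 0,  H_2 ≅ Z.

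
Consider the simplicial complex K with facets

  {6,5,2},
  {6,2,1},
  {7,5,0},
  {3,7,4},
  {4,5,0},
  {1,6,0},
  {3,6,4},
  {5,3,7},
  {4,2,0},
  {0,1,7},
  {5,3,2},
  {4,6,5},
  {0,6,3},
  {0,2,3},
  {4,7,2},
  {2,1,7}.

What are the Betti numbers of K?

Take the total order 0 < 1 < 2 < 3 < 4 < 5 < 6 < 7 on the vertex set. Then K (dimension 2) consists of the simplices:

  0-simplices (8): [0], [1], [2], [3], [4], [5], [6], [7]
  1-simplices (24): (24 of them)
  2-simplices (16): [0,1,6], [0,1,7], [0,2,3], [0,2,4], [0,3,6], [0,4,5], [0,5,7], [1,2,6], [1,2,7], [2,3,5], [2,4,7], [2,5,6], [3,4,6], [3,4,7], [3,5,7], [4,5,6]

so the chain groups are C_0 ≅ Z^8, C_1 ≅ Z^24, C_2 ≅ Z^16.

∂_1: C_1 → C_0 sends each edge [p,q] (with p < q) to q − p.
The resulting 8×24 matrix has rank 7, and its Smith normal form has invariant factors (1,1,1,1,1,1,1).

The boundary map ∂_2: C_2 → C_1 maps a triangle to the signed sum of its edges. For instance
  ∂[0,2,3] = [2,3] − [0,3] + [0,2],
  ∂[2,4,7] = [4,7] − [2,7] + [2,4].
This gives a 24×16 integer matrix of rank 15; reducing to Smith normal form yields diagonal entries (1,1,1,1,1,1,1,1,1,1,1,1,1,1,1).

Reading off H_k = ker ∂_k / im ∂_{k+1}:

  H_0: rank C_0 − rank ∂_1 = 8 − 7 = 1, and the invariant factors of ∂_1 are all 1, so H_0 = Z.
  H_1: rank ker ∂_1 − rank ∂_2 = (24 − 7) − 15 = 2, and the invariant factors of ∂_2 are all 1, so H_1 = Z^2.
  H_2: rank ker ∂_2 − rank ∂_3 = (16 − 15) − 0 = 1, and there is no ∂_3, so H_2 = Z.

As a check, the Euler characteristic is 8 − 24 + 16 = 0, which agrees with 1 − 2 + 1 = 0.
(K is a triangulation of the torus T^2.)

Hence the Betti numbers are b_0 = 1, b_1 = 2, b_2 = 1.

b_0 = 1, b_1 = 2, b_2 = 1.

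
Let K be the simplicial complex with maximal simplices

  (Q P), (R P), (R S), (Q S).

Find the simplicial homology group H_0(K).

Take the total order P < Q < R < S on the vertex set. Then K (dimension 1) consists of the simplices:

  0-simplices (4): P, Q, R, S
  1-simplices (4): PQ, PR, QS, RS

so the chain groups are C_0 ≅ Z^4, C_1 ≅ Z^4.

Boundary ∂_1: C_1 → C_0 is given by ∂[p,q] = [q] − [p].
The resulting 4×4 matrix has rank 3, and its Smith normal form has invariant factors (1,1,1).

From H_k ≅ ker(∂_k) / im(∂_{k+1}) we obtain:

  H_0: rank C_0 − rank ∂_1 = 4 − 3 = 1, and the invariant factors of ∂_1 are all 1, so H_0 ≅ Z.

H_0 ≅ Z.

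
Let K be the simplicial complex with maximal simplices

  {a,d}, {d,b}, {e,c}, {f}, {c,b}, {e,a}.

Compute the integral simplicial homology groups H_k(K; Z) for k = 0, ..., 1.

Order the vertices as a < b < c < d < e < f. Listing each simplex with vertices in this order, K has dimension 1 with simplices:

  0-simplices (6): a, b, c, d, e, f
  1-simplices (5): ad, ae, bc, bd, ce

giving chain groups C_0 ≅ Z^6, C_1 ≅ Z^5.

Boundary ∂_1: C_1 → C_0 is given by ∂[p,q] = [q] − [p]. For instance
  ∂ad = d − a.
The resulting 6×5 matrix has rank 4, and its Smith normal form has invariant factors (1,1,1,1).

From H_k ≅ ker(∂_k) / im(∂_{k+1}) we obtain:

  H_0: rank C_0 − rank ∂_1 = 6 − 4 = 2, and the invariant factors of ∂_1 are all 1, so H_0 = Z^2.
  H_1: rank ker ∂_1 − rank ∂_2 = (5 − 4) − 0 = 1, and there is no ∂_2, so H_1 = Z.

As a check, the Euler characteristic is 6 − 5 = 1, which agrees with 2 − 1 = 1.

H_0 ≅ Z^2,  H_1 ≅ Z.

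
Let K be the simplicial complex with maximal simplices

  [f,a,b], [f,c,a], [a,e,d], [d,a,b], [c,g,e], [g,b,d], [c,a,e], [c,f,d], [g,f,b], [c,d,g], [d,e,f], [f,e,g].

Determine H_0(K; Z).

We work with the vertex ordering a < b < c < d < e < f < g. The simplices of K, each written with vertices in increasing order, are:

  0-simplices (7): a, b, c, d, e, f, g
  1-simplices (18): ab, ac, ad, ae, af, bd, bf, bg, cd, ce, cf, cg, de, df, dg, ef, eg, fg
  2-simplices (12): abd, abf, ace, acf, ade, bdg, bfg, cdf, cdg, ceg, def, efg

giving chain groups C_0 ≅ Z^7, C_1 ≅ Z^18, C_2 ≅ Z^12.

∂_1: C_1 → C_0 sends each edge [p,q] (with p < q) to q − p. For instance
  ∂ac = c − a.
As a 7×18 matrix over Z this has rank 6, with invariant factors (1,1,1,1,1,1).

The boundary map ∂_2: C_2 → C_1 acts by ∂[p,q,r] = [q,r] − [p,r] + [p,q]. For instance
  ∂bfg = fg − bg + bf,
  ∂cdf = df − cf + cd.
As a 18×12 matrix over Z this has rank 12, with invariant factors (1,1,1,1,1,1,1,1,1,1,1,2).

Reading off H_k = ker ∂_k / im ∂_{k+1}:

  H_0: rank C_0 − rank ∂_1 = 7 − 6 = 1, and the invariant factors of ∂_1 are all 1, so H_0 ≅ Z.

H_0 ≅ Z.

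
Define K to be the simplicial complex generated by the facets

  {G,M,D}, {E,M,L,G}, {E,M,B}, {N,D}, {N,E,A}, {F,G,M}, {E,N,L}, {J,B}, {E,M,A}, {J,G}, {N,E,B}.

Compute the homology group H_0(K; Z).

Take the total order A < B < D < E < F < G < J < L < M < N on the vertex set. Then K (dimension 3) consists of the simplices:

  0-simplices (10): A, B, D, E, F, G, J, L, M, N
  1-simplices (21): AE, AM, AN, BE, BJ, BM, BN, DG, DM, DN, EG, EL, EM, EN, FG, FM, GJ, GL, GM, LM, LN
  2-simplices (11): AEM, AEN, BEM, BEN, DGM, EGL, EGM, ELM, ELN, FGM, GLM
  3-simplices (1): EGLM

Hence C_0 ≅ Z^10, C_1 ≅ Z^21, C_2 ≅ Z^11, C_3 ≅ Z^1.

Boundary ∂_1: C_1 → C_0 sends each edge [p,q] (with p < q) to q − p. For instance
  ∂DG = G − D.
The 10×21 boundary matrix has rank 9 and Smith normal form diag(1,1,1,1,1,1,1,1,1).

∂_2: C_2 → C_1 maps a triangle to the signed sum of its edges. For instance
  ∂FGM = GM − FM + FG,
  ∂BEM = EM − BM + BE.
As a 21×11 matrix over Z this has rank 10, with invariant factors (1,1,1,1,1,1,1,1,1,1).

Boundary ∂_3: C_3 → C_2 sends each 3-simplex σ to the alternating sum Σ_i (−1)^i (σ with its i-th vertex removed). For instance
  ∂EGLM = GLM − ELM + EGM − EGL.
This gives a 11×1 integer matrix of rank 1; reducing to Smith normal form yields diagonal entries (1).

From H_k ≅ ker(∂_k) / im(∂_{k+1}) we obtain:

  H_0: rank C_0 − rank ∂_1 = 10 − 9 = 1, and the invariant factors of ∂_1 are all 1, so H_0 ≅ Z.

H_0 = Z.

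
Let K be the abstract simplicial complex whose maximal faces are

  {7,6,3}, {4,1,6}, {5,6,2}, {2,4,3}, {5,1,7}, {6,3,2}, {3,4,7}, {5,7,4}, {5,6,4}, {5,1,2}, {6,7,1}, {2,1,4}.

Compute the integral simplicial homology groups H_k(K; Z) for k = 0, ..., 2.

H_0 = Z,  H_1 = Z/2,  H_2 = 0.

Fix the vertex order 1 < 2 < 3 < 4 < 5 < 6 < 7 and write every simplex with vertices in increasing order. Then dim K = 2 and the simplices of K are:

  0-simplices (7): [1], [2], [3], [4], [5], [6], [7]
  1-simplices (18): [1,2], [1,4], [1,5], [1,6], [1,7], [2,3], [2,4], [2,5], [2,6], [3,4], [3,6], [3,7], [4,5], [4,6], [4,7], [5,6], [5,7], [6,7]
  2-simplices (12): [1,2,4], [1,2,5], [1,4,6], [1,5,7], [1,6,7], [2,3,4], [2,3,6], [2,5,6], [3,4,7], [3,6,7], [4,5,6], [4,5,7]

Hence C_0 ≅ Z^7, C_1 ≅ Z^18, C_2 ≅ Z^12.

Boundary ∂_1: C_1 → C_0 is given by ∂[p,q] = [q] − [p]. For instance
  ∂[4,7] = [7] − [4].
As a 7×18 matrix over Z this has rank 6, with invariant factors (1,1,1,1,1,1).

∂_2: C_2 → C_1 acts by ∂[p,q,r] = [q,r] − [p,r] + [p,q]. For instance
  ∂[3,4,7] = [4,7] − [3,7] + [3,4],
  ∂[4,5,6] = [5,6] − [4,6] + [4,5].
As a 18×12 matrix over Z this has rank 12, with invariant factors (1,1,1,1,1,1,1,1,1,1,1,2).

Reading off H_k = ker ∂_k / im ∂_{k+1}:

  H_0: rank C_0 − rank ∂_1 = 7 − 6 = 1, and the invariant factors of ∂_1 are all 1, so H_0 ≅ Z.
  H_1: rank ker ∂_1 − rank ∂_2 = (18 − 6) − 12 = 0, and ∂_2 has invariant factor 2 > 1, so H_1 ≅ Z/2.
  H_2: rank ker ∂_2 − rank ∂_3 = (12 − 12) − 0 = 0, and there is no ∂_3, so H_2 ≅ 0.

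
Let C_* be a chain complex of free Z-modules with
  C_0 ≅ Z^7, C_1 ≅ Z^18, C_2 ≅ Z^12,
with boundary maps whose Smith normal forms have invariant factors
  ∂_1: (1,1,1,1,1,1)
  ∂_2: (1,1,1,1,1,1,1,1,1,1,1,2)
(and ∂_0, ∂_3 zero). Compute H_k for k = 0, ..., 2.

H_0 ≅ Z,  H_1 ≅ Z/2Z,  H_2 = 0.

H_0: b_0 = 7 − 0 − 6 = 1; torsion from ∂_1 factors > 1: none. So H_0 ≅ Z.
H_1: b_1 = 18 − 6 − 12 = 0; torsion from ∂_2 factors > 1: [2]. So H_1 ≅ Z/2Z.
H_2: b_2 = 12 − 12 − 0 = 0; torsion from ∂_3 factors > 1: none. So H_2 ≅ 0.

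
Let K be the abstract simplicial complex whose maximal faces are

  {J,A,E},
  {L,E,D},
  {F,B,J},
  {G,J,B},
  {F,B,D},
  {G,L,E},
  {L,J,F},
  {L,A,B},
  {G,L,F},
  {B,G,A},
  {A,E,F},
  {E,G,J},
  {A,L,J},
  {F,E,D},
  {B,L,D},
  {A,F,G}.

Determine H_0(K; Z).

H_0 ≅ Z.

Order the vertices as A < B < D < E < F < G < J < L. Listing each simplex with vertices in this order, K has dimension 2 with simplices:

  0-simplices (8): A, B, D, E, F, G, J, L
  1-simplices (24): AB, AE, AF, AG, AJ, AL, BD, BF, BG, BJ, BL, DE, DF, DL, EF, EG, EJ, EL, FG, FJ, FL, GJ, GL, JL
  2-simplices (16): ABG, ABL, AEF, AEJ, AFG, AJL, BDF, BDL, BFJ, BGJ, DEF, DEL, EGJ, EGL, FGL, FJL

so the chain groups are C_0 ≅ Z^8, C_1 ≅ Z^24, C_2 ≅ Z^16.

The boundary map ∂_1: C_1 → C_0 is given by ∂[p,q] = [q] − [p].
The resulting 8×24 matrix has rank 7, and its Smith normal form has invariant factors (1,1,1,1,1,1,1).

∂_2: C_2 → C_1 acts by ∂[p,q,r] = [q,r] − [p,r] + [p,q]. For instance
  ∂AFG = FG − AG + AF,
  ∂DEL = EL − DL + DE.
The 24×16 boundary matrix has rank 15 and Smith normal form diag(1,1,1,1,1,1,1,1,1,1,1,1,1,1,1).

Computing H_k = (kernel of ∂_k) / (image of ∂_{k+1}):

  H_0: rank C_0 − rank ∂_1 = 8 − 7 = 1, and the invariant factors of ∂_1 are all 1, so H_0 = Z.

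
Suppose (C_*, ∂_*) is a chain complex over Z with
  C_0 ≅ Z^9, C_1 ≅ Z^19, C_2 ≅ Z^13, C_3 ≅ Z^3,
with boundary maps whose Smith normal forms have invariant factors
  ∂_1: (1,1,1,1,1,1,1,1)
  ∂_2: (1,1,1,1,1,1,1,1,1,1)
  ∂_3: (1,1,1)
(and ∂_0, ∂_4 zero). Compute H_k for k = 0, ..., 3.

H_0 = Z,  H_1 = Z,  H_2 = 0,  H_3 = 0.

H_0: b_0 = 9 − 0 − 8 = 1; torsion from ∂_1 factors > 1: none. So H_0 = Z.
H_1: b_1 = 19 − 8 − 10 = 1; torsion from ∂_2 factors > 1: none. So H_1 = Z.
H_2: b_2 = 13 − 10 − 3 = 0; torsion from ∂_3 factors > 1: none. So H_2 = 0.
H_3: b_3 = 3 − 3 − 0 = 0; torsion from ∂_4 factors > 1: none. So H_3 = 0.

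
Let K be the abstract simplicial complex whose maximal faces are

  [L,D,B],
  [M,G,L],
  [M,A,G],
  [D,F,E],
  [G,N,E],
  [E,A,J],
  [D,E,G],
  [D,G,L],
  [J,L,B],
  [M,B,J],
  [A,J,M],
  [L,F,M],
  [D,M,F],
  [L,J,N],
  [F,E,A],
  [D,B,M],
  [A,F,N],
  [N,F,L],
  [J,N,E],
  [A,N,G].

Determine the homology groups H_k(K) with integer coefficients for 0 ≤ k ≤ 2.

H_0 ≅ Z,  H_1 ≅ Z ⊕ Z/2,  H_2 = 0.

Take the total order A < B < D < E < F < G < J < L < M < N on the vertex set. Then K (dimension 2) consists of the simplices:

  0-simplices (10): A, B, D, E, F, G, J, L, M, N
  1-simplices (30): AE, AF, AG, AJ, AM, AN, BD, BJ, BL, BM, DE, DF, DG, DL, DM, EF, EG, EJ, EN, FL, FM, FN, GL, GM, GN, JL, JM, JN, LM, LN
  2-simplices (20): AEF, AEJ, AFN, AGM, AGN, AJM, BDL, BDM, BJL, BJM, DEF, DEG, DFM, DGL, EGN, EJN, FLM, FLN, GLM, JLN

Hence C_0 ≅ Z^10, C_1 ≅ Z^30, C_2 ≅ Z^20.

The boundary map ∂_1: C_1 → C_0 maps an edge to its endpoints' difference, ∂[p,q] = q − p.
This gives a 10×30 integer matrix of rank 9; reducing to Smith normal form yields diagonal entries (1,1,1,1,1,1,1,1,1).

The boundary map ∂_2: C_2 → C_1 maps a triangle to the signed sum of its edges. For instance
  ∂FLM = LM − FM + FL,
  ∂AEF = EF − AF + AE.
This gives a 30×20 integer matrix of rank 20; reducing to Smith normal form yields diagonal entries (1,1,1,1,1,1,1,1,1,1,1,1,1,1,1,1,1,1,1,2).

From H_k ≅ ker(∂_k) / im(∂_{k+1}) we obtain:

  H_0: rank C_0 − rank ∂_1 = 10 − 9 = 1, and the invariant factors of ∂_1 are all 1, so H_0 ≅ Z.
  H_1: rank ker ∂_1 − rank ∂_2 = (30 − 9) − 20 = 1, and ∂_2 has invariant factor 2 > 1, so H_1 ≅ Z ⊕ Z/2.
  H_2: rank ker ∂_2 − rank ∂_3 = (20 − 20) − 0 = 0, and there is no ∂_3, so H_2 ≅ 0.

As a check, the Euler characteristic is 10 − 30 + 20 = 0, which agrees with 1 − 1 + 0 = 0.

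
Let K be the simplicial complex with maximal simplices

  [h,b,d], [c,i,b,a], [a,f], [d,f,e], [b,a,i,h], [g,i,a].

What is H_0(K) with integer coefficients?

H_0 ≅ Z.

Order the vertices as a < b < c < d < e < f < g < h < i. Listing each simplex with vertices in this order, K has dimension 3 with simplices:

  0-simplices (9): a, b, c, d, e, f, g, h, i
  1-simplices (17): ab, ac, af, ag, ah, ai, bc, bd, bh, bi, ci, de, df, dh, ef, gi, hi
  2-simplices (10): abc, abh, abi, aci, agi, ahi, bci, bdh, bhi, def
  3-simplices (2): abci, abhi

giving chain groups C_0 ≅ Z^9, C_1 ≅ Z^17, C_2 ≅ Z^10, C_3 ≅ Z^2.

∂_1: C_1 → C_0 is given by ∂[p,q] = [q] − [p].
As a 9×17 matrix over Z this has rank 8, with invariant factors (1,1,1,1,1,1,1,1).

Boundary ∂_2: C_2 → C_1 sends each 2-simplex [p,q,r] to [q,r] − [p,r] + [p,q]. For instance
  ∂aci = ci − ai + ac,
  ∂abc = bc − ac + ab.
The resulting 17×10 matrix has rank 8, and its Smith normal form has invariant factors (1,1,1,1,1,1,1,1).

Boundary ∂_3: C_3 → C_2 sends each 3-simplex σ to the alternating sum Σ_i (−1)^i (σ with its i-th vertex removed). For instance
  ∂abci = bci − aci + abi − abc,
  ∂abhi = bhi − ahi + abi − abh.
The resulting 10×2 matrix has rank 2, and its Smith normal form has invariant factors (1,1).

Reading off H_k = ker ∂_k / im ∂_{k+1}:

  H_0: rank C_0 − rank ∂_1 = 9 − 8 = 1, and the invariant factors of ∂_1 are all 1, so H_0 = Z.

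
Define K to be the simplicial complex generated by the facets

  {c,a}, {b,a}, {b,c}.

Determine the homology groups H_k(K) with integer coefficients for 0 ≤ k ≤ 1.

H_0 = Z,  H_1 = Z.

We work with the vertex ordering a < b < c. The simplices of K, each written with vertices in increasing order, are:

  0-simplices (3): a, b, c
  1-simplices (3): ab, ac, bc

so the chain groups are C_0 ≅ Z^3, C_1 ≅ Z^3.

The boundary map ∂_1: C_1 → C_0 maps an edge to its endpoints' difference, ∂[p,q] = q − p. For instance
  ∂bc = c − b.
As a 3×3 matrix over Z this has rank 2, with invariant factors (1,1).

Computing H_k = (kernel of ∂_k) / (image of ∂_{k+1}):

  H_0: rank C_0 − rank ∂_1 = 3 − 2 = 1, and the invariant factors of ∂_1 are all 1, so H_0 ≅ Z.
  H_1: rank ker ∂_1 − rank ∂_2 = (3 − 2) − 0 = 1, and there is no ∂_2, so H_1 ≅ Z.

As a check, the Euler characteristic is 3 − 3 = 0, which agrees with 1 − 1 = 0.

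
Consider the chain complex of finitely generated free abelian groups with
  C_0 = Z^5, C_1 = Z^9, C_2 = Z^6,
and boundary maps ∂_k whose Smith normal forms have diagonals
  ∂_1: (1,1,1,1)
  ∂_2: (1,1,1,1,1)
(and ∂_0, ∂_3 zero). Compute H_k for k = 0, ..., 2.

H_0: b_0 = 5 − 0 − 4 = 1; torsion from ∂_1 factors > 1: none. So H_0 ≅ Z.
H_1: b_1 = 9 − 4 − 5 = 0; torsion from ∂_2 factors > 1: none. So H_1 ≅ 0.
H_2: b_2 = 6 − 5 − 0 = 1; torsion from ∂_3 factors > 1: none. So H_2 ≅ Z.

H_0 ≅ Z,  H_1 = 0,  H_2 ≅ Z.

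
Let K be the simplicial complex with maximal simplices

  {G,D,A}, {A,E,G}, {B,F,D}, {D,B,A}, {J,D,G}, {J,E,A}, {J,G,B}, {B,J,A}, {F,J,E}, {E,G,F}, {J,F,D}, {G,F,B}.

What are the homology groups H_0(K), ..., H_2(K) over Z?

H_0 = Z,  H_1 = Z/2,  H_2 = 0.

Fix the vertex order A < B < D < E < F < G < J and write every simplex with vertices in increasing order. Then dim K = 2 and the simplices of K are:

  0-simplices (7): A, B, D, E, F, G, J
  1-simplices (18): AB, AD, AE, AG, AJ, BD, BF, BG, BJ, DF, DG, DJ, EF, EG, EJ, FG, FJ, GJ
  2-simplices (12): ABD, ABJ, ADG, AEG, AEJ, BDF, BFG, BGJ, DFJ, DGJ, EFG, EFJ

so the chain groups are C_0 ≅ Z^7, C_1 ≅ Z^18, C_2 ≅ Z^12.

The boundary map ∂_1: C_1 → C_0 maps an edge to its endpoints' difference, ∂[p,q] = q − p. For instance
  ∂BF = F − B.
This gives a 7×18 integer matrix of rank 6; reducing to Smith normal form yields diagonal entries (1,1,1,1,1,1).

The boundary map ∂_2: C_2 → C_1 sends each 2-simplex [p,q,r] to [q,r] − [p,r] + [p,q]. For instance
  ∂AEJ = EJ − AJ + AE,
  ∂ABD = BD − AD + AB.
As a 18×12 matrix over Z this has rank 12, with invariant factors (1,1,1,1,1,1,1,1,1,1,1,2).

Now H_k = ker ∂_k / im ∂_{k+1}, so:

  H_0: rank C_0 − rank ∂_1 = 7 − 6 = 1, and the invariant factors of ∂_1 are all 1, so H_0 ≅ Z.
  H_1: rank ker ∂_1 − rank ∂_2 = (18 − 6) − 12 = 0, and ∂_2 has invariant factor 2 > 1, so H_1 ≅ Z/2.
  H_2: rank ker ∂_2 − rank ∂_3 = (12 − 12) − 0 = 0, and there is no ∂_3, so H_2 ≅ 0.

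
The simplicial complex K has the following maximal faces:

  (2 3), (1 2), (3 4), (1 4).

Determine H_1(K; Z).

H_1 = Z.

K has 4 vertices, 4 edges.
rank ∂_1 = 3, rank ∂_2 = 0 ⇒ b_1 = 4 − 3 − 0 = 1. So H_1 = Z.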